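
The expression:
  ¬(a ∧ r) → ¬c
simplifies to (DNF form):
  (a ∧ r) ∨ ¬c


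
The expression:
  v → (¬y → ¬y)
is always true.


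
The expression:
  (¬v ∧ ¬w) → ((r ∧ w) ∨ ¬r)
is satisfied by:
  {v: True, w: True, r: False}
  {v: True, w: False, r: False}
  {w: True, v: False, r: False}
  {v: False, w: False, r: False}
  {r: True, v: True, w: True}
  {r: True, v: True, w: False}
  {r: True, w: True, v: False}


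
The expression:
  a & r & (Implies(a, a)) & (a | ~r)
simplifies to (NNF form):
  a & r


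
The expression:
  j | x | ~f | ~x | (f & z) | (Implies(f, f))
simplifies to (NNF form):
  True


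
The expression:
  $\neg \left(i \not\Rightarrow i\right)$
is always true.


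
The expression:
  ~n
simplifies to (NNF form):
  ~n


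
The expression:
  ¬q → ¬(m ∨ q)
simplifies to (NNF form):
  q ∨ ¬m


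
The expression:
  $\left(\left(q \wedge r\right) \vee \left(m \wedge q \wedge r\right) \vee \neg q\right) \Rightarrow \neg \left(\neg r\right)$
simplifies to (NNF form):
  $q \vee r$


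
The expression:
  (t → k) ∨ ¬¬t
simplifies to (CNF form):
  True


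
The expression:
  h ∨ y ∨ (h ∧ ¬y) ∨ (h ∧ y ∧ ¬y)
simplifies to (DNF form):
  h ∨ y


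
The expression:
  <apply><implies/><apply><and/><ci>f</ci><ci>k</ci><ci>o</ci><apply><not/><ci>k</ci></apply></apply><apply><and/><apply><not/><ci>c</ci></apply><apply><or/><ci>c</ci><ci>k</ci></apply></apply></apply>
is always true.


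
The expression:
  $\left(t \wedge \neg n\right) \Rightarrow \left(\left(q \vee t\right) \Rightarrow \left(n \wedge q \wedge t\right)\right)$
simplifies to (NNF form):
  $n \vee \neg t$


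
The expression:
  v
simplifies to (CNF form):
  v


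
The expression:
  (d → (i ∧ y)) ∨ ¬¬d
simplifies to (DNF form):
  True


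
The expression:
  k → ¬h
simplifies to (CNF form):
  ¬h ∨ ¬k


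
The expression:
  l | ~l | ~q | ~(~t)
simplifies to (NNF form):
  True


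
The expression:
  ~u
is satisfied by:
  {u: False}


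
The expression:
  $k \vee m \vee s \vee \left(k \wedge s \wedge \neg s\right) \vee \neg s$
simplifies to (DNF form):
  $\text{True}$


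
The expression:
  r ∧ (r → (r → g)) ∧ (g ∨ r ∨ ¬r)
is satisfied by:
  {r: True, g: True}


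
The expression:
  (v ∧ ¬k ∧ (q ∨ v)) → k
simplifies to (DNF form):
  k ∨ ¬v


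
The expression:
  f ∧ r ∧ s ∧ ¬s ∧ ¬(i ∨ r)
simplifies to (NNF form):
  False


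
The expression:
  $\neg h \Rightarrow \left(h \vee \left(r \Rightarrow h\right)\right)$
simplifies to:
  $h \vee \neg r$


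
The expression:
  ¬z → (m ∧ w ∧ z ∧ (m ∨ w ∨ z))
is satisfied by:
  {z: True}


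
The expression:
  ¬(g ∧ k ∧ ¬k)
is always true.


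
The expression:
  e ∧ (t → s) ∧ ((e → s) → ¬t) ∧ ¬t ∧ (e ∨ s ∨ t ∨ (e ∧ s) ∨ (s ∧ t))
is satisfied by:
  {e: True, t: False}


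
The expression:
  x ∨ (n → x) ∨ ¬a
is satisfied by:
  {x: True, n: False, a: False}
  {n: False, a: False, x: False}
  {a: True, x: True, n: False}
  {a: True, n: False, x: False}
  {x: True, n: True, a: False}
  {n: True, x: False, a: False}
  {a: True, n: True, x: True}


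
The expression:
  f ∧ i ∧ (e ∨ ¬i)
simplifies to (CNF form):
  e ∧ f ∧ i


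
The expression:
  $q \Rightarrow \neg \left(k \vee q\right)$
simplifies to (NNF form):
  $\neg q$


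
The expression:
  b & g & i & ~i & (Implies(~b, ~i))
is never true.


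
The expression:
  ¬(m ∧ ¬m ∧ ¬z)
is always true.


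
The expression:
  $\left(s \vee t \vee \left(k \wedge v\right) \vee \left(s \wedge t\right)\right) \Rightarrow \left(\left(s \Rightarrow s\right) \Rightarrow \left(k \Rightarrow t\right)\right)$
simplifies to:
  $t \vee \left(\neg s \wedge \neg v\right) \vee \neg k$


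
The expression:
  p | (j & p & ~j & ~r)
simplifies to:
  p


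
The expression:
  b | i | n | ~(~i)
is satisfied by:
  {i: True, n: True, b: True}
  {i: True, n: True, b: False}
  {i: True, b: True, n: False}
  {i: True, b: False, n: False}
  {n: True, b: True, i: False}
  {n: True, b: False, i: False}
  {b: True, n: False, i: False}


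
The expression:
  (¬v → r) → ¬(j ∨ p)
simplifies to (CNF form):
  (¬j ∨ ¬r) ∧ (¬j ∨ ¬v) ∧ (¬p ∨ ¬r) ∧ (¬p ∨ ¬v)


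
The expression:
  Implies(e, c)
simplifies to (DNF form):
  c | ~e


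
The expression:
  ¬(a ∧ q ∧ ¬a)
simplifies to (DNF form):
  True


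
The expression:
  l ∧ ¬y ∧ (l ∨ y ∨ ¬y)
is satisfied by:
  {l: True, y: False}


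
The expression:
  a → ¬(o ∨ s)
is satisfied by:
  {s: False, a: False, o: False}
  {o: True, s: False, a: False}
  {s: True, o: False, a: False}
  {o: True, s: True, a: False}
  {a: True, o: False, s: False}


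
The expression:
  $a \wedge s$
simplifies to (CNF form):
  $a \wedge s$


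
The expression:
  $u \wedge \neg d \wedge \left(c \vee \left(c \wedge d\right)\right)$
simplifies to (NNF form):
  $c \wedge u \wedge \neg d$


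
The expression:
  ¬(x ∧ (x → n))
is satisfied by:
  {x: False, n: False}
  {n: True, x: False}
  {x: True, n: False}


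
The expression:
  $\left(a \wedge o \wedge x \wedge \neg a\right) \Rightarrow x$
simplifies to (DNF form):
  $\text{True}$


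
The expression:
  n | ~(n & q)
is always true.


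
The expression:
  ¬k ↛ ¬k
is never true.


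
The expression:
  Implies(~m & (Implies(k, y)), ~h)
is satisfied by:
  {m: True, k: True, h: False, y: False}
  {m: True, k: False, h: False, y: False}
  {y: True, m: True, k: True, h: False}
  {y: True, m: True, k: False, h: False}
  {k: True, y: False, h: False, m: False}
  {k: False, y: False, h: False, m: False}
  {y: True, k: True, h: False, m: False}
  {y: True, k: False, h: False, m: False}
  {m: True, h: True, k: True, y: False}
  {m: True, h: True, k: False, y: False}
  {y: True, m: True, h: True, k: True}
  {y: True, m: True, h: True, k: False}
  {h: True, k: True, y: False, m: False}


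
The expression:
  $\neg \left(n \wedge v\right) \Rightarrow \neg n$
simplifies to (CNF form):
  $v \vee \neg n$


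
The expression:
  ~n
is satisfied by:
  {n: False}


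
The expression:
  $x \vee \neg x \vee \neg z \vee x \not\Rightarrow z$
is always true.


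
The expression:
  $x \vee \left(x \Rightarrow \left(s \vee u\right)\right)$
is always true.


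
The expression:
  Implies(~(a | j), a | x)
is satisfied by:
  {a: True, x: True, j: True}
  {a: True, x: True, j: False}
  {a: True, j: True, x: False}
  {a: True, j: False, x: False}
  {x: True, j: True, a: False}
  {x: True, j: False, a: False}
  {j: True, x: False, a: False}


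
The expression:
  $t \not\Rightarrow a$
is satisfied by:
  {t: True, a: False}


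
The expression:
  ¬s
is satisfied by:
  {s: False}


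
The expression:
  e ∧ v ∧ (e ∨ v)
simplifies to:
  e ∧ v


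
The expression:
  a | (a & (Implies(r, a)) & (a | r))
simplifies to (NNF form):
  a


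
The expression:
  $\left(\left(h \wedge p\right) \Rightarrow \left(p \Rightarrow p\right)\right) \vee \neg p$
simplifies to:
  $\text{True}$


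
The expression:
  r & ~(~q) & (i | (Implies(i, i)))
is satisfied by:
  {r: True, q: True}


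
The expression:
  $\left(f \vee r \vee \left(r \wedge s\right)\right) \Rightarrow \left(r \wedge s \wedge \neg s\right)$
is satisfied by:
  {r: False, f: False}


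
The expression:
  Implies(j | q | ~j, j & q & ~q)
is never true.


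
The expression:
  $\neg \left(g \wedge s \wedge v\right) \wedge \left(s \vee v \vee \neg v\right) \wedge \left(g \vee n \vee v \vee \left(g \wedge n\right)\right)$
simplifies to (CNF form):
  $\left(g \vee n \vee v\right) \wedge \left(g \vee v \vee \neg g\right) \wedge \left(g \vee \neg g \vee \neg s\right) \wedge \left(n \vee v \vee \neg v\right) \wedge \left(v \vee \neg g \vee \neg v\right) \wedge \left(\neg g \vee \neg s \vee \neg v\right) \wedge \left(g \vee n \vee v \vee \neg g\right) \wedge \left(g \vee n \vee v \vee \neg s\right) \wedge \left(g \vee n \vee \neg g \vee \neg s\right) \wedge \left(g \vee v \vee \neg g \vee \neg s\right) \wedge \left(n \vee v \vee \neg g \vee \neg v\right) \wedge \left(n \vee v \vee \neg s \vee \neg v\right) \wedge \left(n \vee \neg g \vee \neg s \vee \neg v\right) \wedge \left(v \vee \neg g \vee \neg s \vee \neg v\right)$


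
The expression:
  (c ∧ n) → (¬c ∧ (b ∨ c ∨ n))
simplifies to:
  ¬c ∨ ¬n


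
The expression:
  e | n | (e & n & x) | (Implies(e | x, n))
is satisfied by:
  {n: True, e: True, x: False}
  {n: True, e: False, x: False}
  {e: True, n: False, x: False}
  {n: False, e: False, x: False}
  {n: True, x: True, e: True}
  {n: True, x: True, e: False}
  {x: True, e: True, n: False}


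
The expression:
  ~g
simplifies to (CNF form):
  ~g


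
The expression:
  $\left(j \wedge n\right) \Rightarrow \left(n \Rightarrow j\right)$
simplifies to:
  $\text{True}$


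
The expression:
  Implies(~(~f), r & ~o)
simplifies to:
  ~f | (r & ~o)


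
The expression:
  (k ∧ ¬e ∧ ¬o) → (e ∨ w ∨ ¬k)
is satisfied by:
  {w: True, o: True, e: True, k: False}
  {w: True, o: True, k: False, e: False}
  {w: True, e: True, k: False, o: False}
  {w: True, k: False, e: False, o: False}
  {o: True, e: True, k: False, w: False}
  {o: True, k: False, e: False, w: False}
  {e: True, o: False, k: False, w: False}
  {o: False, k: False, e: False, w: False}
  {o: True, w: True, k: True, e: True}
  {o: True, w: True, k: True, e: False}
  {w: True, k: True, e: True, o: False}
  {w: True, k: True, o: False, e: False}
  {e: True, k: True, o: True, w: False}
  {k: True, o: True, w: False, e: False}
  {k: True, e: True, w: False, o: False}


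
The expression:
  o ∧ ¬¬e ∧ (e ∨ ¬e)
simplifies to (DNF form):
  e ∧ o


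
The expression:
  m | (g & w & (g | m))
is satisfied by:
  {m: True, w: True, g: True}
  {m: True, w: True, g: False}
  {m: True, g: True, w: False}
  {m: True, g: False, w: False}
  {w: True, g: True, m: False}


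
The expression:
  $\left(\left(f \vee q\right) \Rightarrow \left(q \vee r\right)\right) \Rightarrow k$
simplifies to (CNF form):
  $\left(f \vee k\right) \wedge \left(k \vee \neg q\right) \wedge \left(k \vee \neg r\right)$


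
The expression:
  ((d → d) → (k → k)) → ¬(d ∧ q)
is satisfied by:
  {q: False, d: False}
  {d: True, q: False}
  {q: True, d: False}


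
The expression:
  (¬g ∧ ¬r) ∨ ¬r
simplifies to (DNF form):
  ¬r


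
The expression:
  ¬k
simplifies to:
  ¬k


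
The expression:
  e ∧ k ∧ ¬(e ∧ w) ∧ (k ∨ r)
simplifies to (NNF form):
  e ∧ k ∧ ¬w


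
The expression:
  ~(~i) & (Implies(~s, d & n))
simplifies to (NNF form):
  i & (d | s) & (n | s)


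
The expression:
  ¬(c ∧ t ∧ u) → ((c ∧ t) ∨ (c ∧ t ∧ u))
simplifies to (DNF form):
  c ∧ t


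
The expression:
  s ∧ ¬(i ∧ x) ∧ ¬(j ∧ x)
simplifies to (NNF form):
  s ∧ (¬i ∨ ¬x) ∧ (¬j ∨ ¬x)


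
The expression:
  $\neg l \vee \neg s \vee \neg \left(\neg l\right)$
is always true.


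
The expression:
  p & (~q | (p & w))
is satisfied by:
  {p: True, w: True, q: False}
  {p: True, w: False, q: False}
  {p: True, q: True, w: True}


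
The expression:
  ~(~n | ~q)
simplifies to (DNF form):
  n & q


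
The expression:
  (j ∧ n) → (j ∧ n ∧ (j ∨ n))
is always true.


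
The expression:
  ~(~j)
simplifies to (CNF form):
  j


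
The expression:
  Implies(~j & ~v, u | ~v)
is always true.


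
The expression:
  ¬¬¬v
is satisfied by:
  {v: False}


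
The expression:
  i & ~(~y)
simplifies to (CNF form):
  i & y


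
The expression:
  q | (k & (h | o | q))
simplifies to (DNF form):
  q | (h & k) | (k & o)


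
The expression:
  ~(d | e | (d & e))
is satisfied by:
  {d: False, e: False}


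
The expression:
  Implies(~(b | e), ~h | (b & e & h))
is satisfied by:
  {b: True, e: True, h: False}
  {b: True, h: False, e: False}
  {e: True, h: False, b: False}
  {e: False, h: False, b: False}
  {b: True, e: True, h: True}
  {b: True, h: True, e: False}
  {e: True, h: True, b: False}


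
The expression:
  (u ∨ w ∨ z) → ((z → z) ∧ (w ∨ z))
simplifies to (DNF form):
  w ∨ z ∨ ¬u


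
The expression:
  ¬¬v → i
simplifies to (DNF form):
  i ∨ ¬v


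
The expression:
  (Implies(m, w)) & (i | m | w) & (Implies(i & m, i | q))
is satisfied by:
  {i: True, w: True, m: False}
  {w: True, m: False, i: False}
  {i: True, w: True, m: True}
  {w: True, m: True, i: False}
  {i: True, m: False, w: False}


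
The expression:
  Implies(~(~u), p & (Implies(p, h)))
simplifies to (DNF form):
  ~u | (h & p)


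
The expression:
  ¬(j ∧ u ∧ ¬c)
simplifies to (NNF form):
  c ∨ ¬j ∨ ¬u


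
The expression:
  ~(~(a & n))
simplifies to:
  a & n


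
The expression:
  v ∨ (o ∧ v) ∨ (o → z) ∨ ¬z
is always true.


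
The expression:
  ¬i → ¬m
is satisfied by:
  {i: True, m: False}
  {m: False, i: False}
  {m: True, i: True}


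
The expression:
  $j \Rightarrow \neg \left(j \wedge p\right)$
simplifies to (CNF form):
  $\neg j \vee \neg p$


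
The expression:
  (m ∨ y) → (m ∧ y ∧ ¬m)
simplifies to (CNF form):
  ¬m ∧ ¬y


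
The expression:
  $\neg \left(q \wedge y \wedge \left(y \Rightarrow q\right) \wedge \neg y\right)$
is always true.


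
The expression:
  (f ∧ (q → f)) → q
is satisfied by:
  {q: True, f: False}
  {f: False, q: False}
  {f: True, q: True}


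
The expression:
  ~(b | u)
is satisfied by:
  {u: False, b: False}


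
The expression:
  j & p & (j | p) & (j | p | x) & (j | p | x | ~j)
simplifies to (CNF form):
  j & p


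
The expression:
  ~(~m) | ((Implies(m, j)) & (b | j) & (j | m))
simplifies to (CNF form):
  j | m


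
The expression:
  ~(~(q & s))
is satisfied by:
  {s: True, q: True}


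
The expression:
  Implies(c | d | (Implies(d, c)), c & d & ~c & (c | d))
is never true.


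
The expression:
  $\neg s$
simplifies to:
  $\neg s$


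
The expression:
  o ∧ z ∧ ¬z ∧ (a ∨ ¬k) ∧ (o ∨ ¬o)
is never true.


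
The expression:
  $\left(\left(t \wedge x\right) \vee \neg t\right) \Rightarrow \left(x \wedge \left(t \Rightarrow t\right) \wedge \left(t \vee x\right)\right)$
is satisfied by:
  {x: True, t: True}
  {x: True, t: False}
  {t: True, x: False}


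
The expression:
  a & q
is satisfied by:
  {a: True, q: True}


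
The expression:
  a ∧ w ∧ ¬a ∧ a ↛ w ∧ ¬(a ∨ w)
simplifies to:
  False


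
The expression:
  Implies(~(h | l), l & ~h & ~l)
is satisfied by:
  {l: True, h: True}
  {l: True, h: False}
  {h: True, l: False}


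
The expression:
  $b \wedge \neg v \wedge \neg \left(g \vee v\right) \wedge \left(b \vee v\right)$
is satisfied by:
  {b: True, g: False, v: False}


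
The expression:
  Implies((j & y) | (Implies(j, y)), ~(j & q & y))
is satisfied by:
  {q: False, y: False, j: False}
  {j: True, q: False, y: False}
  {y: True, q: False, j: False}
  {j: True, y: True, q: False}
  {q: True, j: False, y: False}
  {j: True, q: True, y: False}
  {y: True, q: True, j: False}


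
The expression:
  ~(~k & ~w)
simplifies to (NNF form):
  k | w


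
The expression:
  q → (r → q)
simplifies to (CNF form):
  True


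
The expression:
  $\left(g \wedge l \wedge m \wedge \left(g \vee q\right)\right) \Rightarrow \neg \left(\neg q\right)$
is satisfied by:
  {q: True, l: False, m: False, g: False}
  {q: False, l: False, m: False, g: False}
  {g: True, q: True, l: False, m: False}
  {g: True, q: False, l: False, m: False}
  {q: True, m: True, g: False, l: False}
  {m: True, g: False, l: False, q: False}
  {g: True, m: True, q: True, l: False}
  {g: True, m: True, q: False, l: False}
  {q: True, l: True, g: False, m: False}
  {l: True, g: False, m: False, q: False}
  {q: True, g: True, l: True, m: False}
  {g: True, l: True, q: False, m: False}
  {q: True, m: True, l: True, g: False}
  {m: True, l: True, g: False, q: False}
  {g: True, m: True, l: True, q: True}


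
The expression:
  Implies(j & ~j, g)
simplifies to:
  True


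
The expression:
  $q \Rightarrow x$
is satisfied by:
  {x: True, q: False}
  {q: False, x: False}
  {q: True, x: True}


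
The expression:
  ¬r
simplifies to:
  ¬r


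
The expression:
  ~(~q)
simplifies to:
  q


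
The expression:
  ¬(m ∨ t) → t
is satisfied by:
  {t: True, m: True}
  {t: True, m: False}
  {m: True, t: False}


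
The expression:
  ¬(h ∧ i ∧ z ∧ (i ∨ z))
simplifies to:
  ¬h ∨ ¬i ∨ ¬z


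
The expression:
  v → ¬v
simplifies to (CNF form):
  ¬v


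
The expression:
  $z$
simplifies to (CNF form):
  $z$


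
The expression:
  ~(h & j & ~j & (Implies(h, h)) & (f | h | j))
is always true.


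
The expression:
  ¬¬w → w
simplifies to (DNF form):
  True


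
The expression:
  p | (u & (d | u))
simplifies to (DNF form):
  p | u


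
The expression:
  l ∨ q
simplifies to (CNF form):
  l ∨ q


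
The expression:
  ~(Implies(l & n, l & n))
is never true.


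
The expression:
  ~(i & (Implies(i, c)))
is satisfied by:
  {c: False, i: False}
  {i: True, c: False}
  {c: True, i: False}


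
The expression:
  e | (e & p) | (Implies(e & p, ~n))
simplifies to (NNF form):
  True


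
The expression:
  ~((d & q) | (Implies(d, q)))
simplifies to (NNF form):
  d & ~q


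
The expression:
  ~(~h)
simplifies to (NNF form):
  h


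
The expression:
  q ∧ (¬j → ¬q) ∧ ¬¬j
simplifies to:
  j ∧ q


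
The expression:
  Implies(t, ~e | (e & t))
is always true.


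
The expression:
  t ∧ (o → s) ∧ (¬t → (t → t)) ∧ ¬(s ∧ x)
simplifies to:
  t ∧ (s ∨ ¬o) ∧ (¬s ∨ ¬x)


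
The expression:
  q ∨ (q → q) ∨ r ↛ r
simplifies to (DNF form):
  True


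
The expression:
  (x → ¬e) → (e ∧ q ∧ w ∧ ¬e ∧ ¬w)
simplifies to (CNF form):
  e ∧ x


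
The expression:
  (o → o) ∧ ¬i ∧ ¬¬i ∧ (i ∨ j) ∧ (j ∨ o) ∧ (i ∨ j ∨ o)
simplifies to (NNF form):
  False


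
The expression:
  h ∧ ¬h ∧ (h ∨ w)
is never true.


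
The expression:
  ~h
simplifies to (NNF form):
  ~h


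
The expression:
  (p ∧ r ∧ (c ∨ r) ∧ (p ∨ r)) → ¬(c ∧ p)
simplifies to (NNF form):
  ¬c ∨ ¬p ∨ ¬r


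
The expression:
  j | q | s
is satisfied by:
  {q: True, s: True, j: True}
  {q: True, s: True, j: False}
  {q: True, j: True, s: False}
  {q: True, j: False, s: False}
  {s: True, j: True, q: False}
  {s: True, j: False, q: False}
  {j: True, s: False, q: False}


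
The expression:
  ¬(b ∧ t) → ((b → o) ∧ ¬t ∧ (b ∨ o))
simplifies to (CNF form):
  (b ∨ o) ∧ (b ∨ ¬t) ∧ (o ∨ t) ∧ (t ∨ ¬t)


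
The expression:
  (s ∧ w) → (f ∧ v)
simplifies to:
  (f ∧ v) ∨ ¬s ∨ ¬w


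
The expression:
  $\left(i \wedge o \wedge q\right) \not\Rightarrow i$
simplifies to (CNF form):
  $\text{False}$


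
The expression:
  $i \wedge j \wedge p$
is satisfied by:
  {p: True, i: True, j: True}


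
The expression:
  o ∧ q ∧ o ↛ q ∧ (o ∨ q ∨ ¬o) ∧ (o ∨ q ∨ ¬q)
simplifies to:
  False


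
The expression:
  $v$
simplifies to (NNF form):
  $v$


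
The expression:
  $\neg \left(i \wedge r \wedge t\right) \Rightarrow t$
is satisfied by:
  {t: True}


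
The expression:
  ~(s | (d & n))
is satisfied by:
  {d: False, s: False, n: False}
  {n: True, d: False, s: False}
  {d: True, n: False, s: False}


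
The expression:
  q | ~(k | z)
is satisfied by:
  {q: True, z: False, k: False}
  {q: True, k: True, z: False}
  {q: True, z: True, k: False}
  {q: True, k: True, z: True}
  {k: False, z: False, q: False}


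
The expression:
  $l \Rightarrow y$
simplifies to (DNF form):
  $y \vee \neg l$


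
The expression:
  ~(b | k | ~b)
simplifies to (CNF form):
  False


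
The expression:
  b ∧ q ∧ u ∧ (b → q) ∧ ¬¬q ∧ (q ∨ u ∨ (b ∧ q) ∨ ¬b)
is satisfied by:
  {u: True, b: True, q: True}


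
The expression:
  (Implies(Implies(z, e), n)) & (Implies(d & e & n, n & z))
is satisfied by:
  {n: True, z: True, d: False, e: False}
  {n: True, z: True, d: True, e: False}
  {n: True, d: False, e: False, z: False}
  {n: True, d: True, e: False, z: False}
  {n: True, z: True, e: True, d: False}
  {n: True, z: True, e: True, d: True}
  {n: True, e: True, d: False, z: False}
  {d: False, z: True, e: False, n: False}
  {z: True, e: False, d: True, n: False}


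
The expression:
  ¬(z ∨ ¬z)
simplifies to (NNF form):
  False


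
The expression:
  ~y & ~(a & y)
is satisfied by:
  {y: False}


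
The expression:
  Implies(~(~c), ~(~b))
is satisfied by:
  {b: True, c: False}
  {c: False, b: False}
  {c: True, b: True}


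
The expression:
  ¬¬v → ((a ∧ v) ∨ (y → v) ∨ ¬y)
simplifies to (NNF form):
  True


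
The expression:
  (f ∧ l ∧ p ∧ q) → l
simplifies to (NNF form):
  True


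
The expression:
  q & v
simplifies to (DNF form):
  q & v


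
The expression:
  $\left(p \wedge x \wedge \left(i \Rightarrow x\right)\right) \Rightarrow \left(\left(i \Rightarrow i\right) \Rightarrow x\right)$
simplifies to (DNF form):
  $\text{True}$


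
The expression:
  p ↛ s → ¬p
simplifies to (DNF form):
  s ∨ ¬p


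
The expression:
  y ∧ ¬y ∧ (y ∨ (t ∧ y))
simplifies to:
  False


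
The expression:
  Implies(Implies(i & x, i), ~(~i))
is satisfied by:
  {i: True}


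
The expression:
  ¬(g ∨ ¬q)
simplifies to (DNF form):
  q ∧ ¬g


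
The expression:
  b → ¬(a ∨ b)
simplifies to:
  ¬b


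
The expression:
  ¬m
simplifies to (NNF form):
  ¬m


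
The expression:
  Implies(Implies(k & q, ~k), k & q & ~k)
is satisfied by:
  {q: True, k: True}


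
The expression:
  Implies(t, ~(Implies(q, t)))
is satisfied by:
  {t: False}


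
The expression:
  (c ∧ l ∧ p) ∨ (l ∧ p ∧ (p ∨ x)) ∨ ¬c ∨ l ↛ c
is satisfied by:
  {p: True, l: True, c: False}
  {p: True, l: False, c: False}
  {l: True, p: False, c: False}
  {p: False, l: False, c: False}
  {p: True, c: True, l: True}


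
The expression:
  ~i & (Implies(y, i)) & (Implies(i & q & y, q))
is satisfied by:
  {i: False, y: False}


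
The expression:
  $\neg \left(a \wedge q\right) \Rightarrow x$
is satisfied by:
  {a: True, x: True, q: True}
  {a: True, x: True, q: False}
  {x: True, q: True, a: False}
  {x: True, q: False, a: False}
  {a: True, q: True, x: False}


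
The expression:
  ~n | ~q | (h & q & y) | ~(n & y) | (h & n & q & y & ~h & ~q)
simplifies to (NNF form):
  h | ~n | ~q | ~y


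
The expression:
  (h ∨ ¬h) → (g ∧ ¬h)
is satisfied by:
  {g: True, h: False}


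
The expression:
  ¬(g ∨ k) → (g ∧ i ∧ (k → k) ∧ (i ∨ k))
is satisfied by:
  {k: True, g: True}
  {k: True, g: False}
  {g: True, k: False}


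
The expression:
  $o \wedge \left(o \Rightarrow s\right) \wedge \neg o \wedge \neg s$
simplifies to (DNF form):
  $\text{False}$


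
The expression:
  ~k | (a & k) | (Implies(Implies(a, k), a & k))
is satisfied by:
  {a: True, k: False}
  {k: False, a: False}
  {k: True, a: True}


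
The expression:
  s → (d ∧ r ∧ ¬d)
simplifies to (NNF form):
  ¬s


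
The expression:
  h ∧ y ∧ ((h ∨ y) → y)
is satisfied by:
  {h: True, y: True}


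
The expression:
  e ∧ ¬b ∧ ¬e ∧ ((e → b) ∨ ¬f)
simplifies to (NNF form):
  False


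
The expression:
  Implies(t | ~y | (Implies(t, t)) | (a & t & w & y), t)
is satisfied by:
  {t: True}


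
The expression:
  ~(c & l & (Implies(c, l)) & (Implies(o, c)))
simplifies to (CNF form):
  ~c | ~l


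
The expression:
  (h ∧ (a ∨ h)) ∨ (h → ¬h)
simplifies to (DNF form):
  True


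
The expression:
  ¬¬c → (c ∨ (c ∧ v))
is always true.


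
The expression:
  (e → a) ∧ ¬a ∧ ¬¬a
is never true.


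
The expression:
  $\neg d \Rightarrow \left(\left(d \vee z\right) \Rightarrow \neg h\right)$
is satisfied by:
  {d: True, h: False, z: False}
  {h: False, z: False, d: False}
  {d: True, z: True, h: False}
  {z: True, h: False, d: False}
  {d: True, h: True, z: False}
  {h: True, d: False, z: False}
  {d: True, z: True, h: True}


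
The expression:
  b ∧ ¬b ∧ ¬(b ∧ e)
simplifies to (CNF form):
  False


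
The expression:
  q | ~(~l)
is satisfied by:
  {q: True, l: True}
  {q: True, l: False}
  {l: True, q: False}


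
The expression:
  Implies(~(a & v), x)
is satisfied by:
  {a: True, x: True, v: True}
  {a: True, x: True, v: False}
  {x: True, v: True, a: False}
  {x: True, v: False, a: False}
  {a: True, v: True, x: False}


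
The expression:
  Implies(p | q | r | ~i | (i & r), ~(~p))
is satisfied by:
  {p: True, i: True, r: False, q: False}
  {p: True, r: False, i: False, q: False}
  {q: True, p: True, i: True, r: False}
  {q: True, p: True, r: False, i: False}
  {p: True, i: True, r: True, q: False}
  {p: True, r: True, i: False, q: False}
  {p: True, q: True, r: True, i: True}
  {p: True, q: True, r: True, i: False}
  {i: True, q: False, r: False, p: False}


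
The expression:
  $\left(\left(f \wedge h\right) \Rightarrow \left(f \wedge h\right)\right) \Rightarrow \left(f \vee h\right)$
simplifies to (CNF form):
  $f \vee h$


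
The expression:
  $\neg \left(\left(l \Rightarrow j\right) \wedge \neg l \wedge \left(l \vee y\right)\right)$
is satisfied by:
  {l: True, y: False}
  {y: False, l: False}
  {y: True, l: True}


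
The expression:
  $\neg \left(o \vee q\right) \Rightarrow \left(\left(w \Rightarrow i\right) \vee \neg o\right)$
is always true.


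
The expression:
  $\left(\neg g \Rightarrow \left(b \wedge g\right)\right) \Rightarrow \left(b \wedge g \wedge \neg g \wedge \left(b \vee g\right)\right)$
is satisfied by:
  {g: False}


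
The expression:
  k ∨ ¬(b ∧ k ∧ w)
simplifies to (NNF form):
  True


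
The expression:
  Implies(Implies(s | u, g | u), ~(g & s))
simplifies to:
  ~g | ~s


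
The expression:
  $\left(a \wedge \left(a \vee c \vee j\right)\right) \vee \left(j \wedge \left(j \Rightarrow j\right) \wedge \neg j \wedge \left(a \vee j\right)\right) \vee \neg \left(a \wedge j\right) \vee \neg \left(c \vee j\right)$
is always true.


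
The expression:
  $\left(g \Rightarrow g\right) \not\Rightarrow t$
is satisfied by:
  {t: False}


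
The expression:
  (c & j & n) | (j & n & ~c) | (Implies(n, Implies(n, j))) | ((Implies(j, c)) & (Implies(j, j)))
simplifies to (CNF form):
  True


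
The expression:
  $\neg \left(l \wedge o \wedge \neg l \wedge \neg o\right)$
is always true.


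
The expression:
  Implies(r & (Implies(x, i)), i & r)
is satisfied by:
  {i: True, x: True, r: False}
  {i: True, x: False, r: False}
  {x: True, i: False, r: False}
  {i: False, x: False, r: False}
  {i: True, r: True, x: True}
  {i: True, r: True, x: False}
  {r: True, x: True, i: False}


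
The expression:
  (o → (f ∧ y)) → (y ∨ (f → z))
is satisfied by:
  {y: True, o: True, z: True, f: False}
  {y: True, o: True, z: False, f: False}
  {y: True, z: True, o: False, f: False}
  {y: True, z: False, o: False, f: False}
  {o: True, z: True, y: False, f: False}
  {o: True, z: False, y: False, f: False}
  {z: True, y: False, o: False, f: False}
  {z: False, y: False, o: False, f: False}
  {f: True, y: True, o: True, z: True}
  {f: True, y: True, o: True, z: False}
  {f: True, y: True, z: True, o: False}
  {f: True, y: True, z: False, o: False}
  {f: True, o: True, z: True, y: False}
  {f: True, o: True, z: False, y: False}
  {f: True, z: True, o: False, y: False}


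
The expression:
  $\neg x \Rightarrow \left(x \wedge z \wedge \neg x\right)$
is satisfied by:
  {x: True}


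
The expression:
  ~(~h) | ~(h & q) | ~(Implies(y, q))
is always true.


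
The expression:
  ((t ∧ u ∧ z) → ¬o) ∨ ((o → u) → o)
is always true.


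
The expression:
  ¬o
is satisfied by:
  {o: False}


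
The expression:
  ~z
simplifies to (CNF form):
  ~z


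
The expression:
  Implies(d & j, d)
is always true.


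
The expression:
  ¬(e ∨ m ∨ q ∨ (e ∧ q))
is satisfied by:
  {q: False, e: False, m: False}


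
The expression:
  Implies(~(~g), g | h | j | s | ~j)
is always true.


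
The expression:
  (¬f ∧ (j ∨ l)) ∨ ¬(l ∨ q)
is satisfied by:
  {j: True, q: False, l: False, f: False}
  {j: False, q: False, l: False, f: False}
  {j: True, l: True, q: False, f: False}
  {l: True, j: False, q: False, f: False}
  {j: True, q: True, l: False, f: False}
  {j: True, l: True, q: True, f: False}
  {l: True, q: True, j: False, f: False}
  {f: True, j: True, q: False, l: False}
  {f: True, j: False, q: False, l: False}


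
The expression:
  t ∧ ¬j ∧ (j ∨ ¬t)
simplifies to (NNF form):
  False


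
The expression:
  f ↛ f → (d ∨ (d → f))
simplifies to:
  True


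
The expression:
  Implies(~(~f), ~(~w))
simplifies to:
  w | ~f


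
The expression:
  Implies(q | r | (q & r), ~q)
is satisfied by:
  {q: False}


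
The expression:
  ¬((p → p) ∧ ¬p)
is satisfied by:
  {p: True}


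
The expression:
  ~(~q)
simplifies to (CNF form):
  q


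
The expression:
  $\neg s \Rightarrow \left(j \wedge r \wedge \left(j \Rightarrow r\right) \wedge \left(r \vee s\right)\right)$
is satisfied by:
  {r: True, s: True, j: True}
  {r: True, s: True, j: False}
  {s: True, j: True, r: False}
  {s: True, j: False, r: False}
  {r: True, j: True, s: False}


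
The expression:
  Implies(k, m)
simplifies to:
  m | ~k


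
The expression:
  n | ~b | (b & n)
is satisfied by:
  {n: True, b: False}
  {b: False, n: False}
  {b: True, n: True}


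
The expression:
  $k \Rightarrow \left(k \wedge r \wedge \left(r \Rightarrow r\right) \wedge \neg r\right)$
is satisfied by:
  {k: False}


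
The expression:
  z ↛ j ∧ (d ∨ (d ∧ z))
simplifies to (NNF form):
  d ∧ z ∧ ¬j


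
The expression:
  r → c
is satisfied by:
  {c: True, r: False}
  {r: False, c: False}
  {r: True, c: True}


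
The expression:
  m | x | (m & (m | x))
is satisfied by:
  {x: True, m: True}
  {x: True, m: False}
  {m: True, x: False}


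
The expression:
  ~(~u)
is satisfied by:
  {u: True}


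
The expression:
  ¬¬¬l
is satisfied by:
  {l: False}


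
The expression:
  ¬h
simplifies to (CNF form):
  ¬h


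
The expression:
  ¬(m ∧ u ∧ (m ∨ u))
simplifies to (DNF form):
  ¬m ∨ ¬u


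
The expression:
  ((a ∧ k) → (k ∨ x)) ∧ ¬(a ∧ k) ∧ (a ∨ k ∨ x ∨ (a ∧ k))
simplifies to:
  (a ∧ ¬k) ∨ (k ∧ ¬a) ∨ (x ∧ ¬a)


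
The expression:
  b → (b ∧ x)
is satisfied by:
  {x: True, b: False}
  {b: False, x: False}
  {b: True, x: True}


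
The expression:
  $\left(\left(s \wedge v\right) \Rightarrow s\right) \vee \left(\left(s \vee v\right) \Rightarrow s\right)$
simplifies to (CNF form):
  $\text{True}$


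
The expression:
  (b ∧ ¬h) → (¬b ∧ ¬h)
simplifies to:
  h ∨ ¬b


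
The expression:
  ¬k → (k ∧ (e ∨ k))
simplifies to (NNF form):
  k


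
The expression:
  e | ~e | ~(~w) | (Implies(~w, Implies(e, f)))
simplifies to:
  True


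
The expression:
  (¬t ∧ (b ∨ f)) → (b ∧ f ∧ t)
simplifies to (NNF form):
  t ∨ (¬b ∧ ¬f)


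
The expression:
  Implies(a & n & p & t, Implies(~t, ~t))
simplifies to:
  True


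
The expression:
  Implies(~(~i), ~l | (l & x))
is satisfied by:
  {x: True, l: False, i: False}
  {l: False, i: False, x: False}
  {x: True, i: True, l: False}
  {i: True, l: False, x: False}
  {x: True, l: True, i: False}
  {l: True, x: False, i: False}
  {x: True, i: True, l: True}


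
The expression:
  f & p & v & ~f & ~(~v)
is never true.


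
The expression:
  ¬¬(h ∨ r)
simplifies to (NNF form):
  h ∨ r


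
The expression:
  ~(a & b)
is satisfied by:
  {a: False, b: False}
  {b: True, a: False}
  {a: True, b: False}


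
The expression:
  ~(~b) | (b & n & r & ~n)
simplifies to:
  b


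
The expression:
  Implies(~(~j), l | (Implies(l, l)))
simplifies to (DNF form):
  True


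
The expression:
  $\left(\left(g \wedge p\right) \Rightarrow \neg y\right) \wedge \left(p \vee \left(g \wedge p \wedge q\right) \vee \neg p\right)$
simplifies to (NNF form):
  $\neg g \vee \neg p \vee \neg y$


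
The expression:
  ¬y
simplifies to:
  ¬y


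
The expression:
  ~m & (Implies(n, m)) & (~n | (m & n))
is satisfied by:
  {n: False, m: False}


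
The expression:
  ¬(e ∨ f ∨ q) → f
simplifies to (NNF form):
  e ∨ f ∨ q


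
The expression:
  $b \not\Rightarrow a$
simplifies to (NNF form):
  $b \wedge \neg a$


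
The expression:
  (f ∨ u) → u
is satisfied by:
  {u: True, f: False}
  {f: False, u: False}
  {f: True, u: True}


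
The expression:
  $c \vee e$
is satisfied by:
  {c: True, e: True}
  {c: True, e: False}
  {e: True, c: False}


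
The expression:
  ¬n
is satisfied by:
  {n: False}


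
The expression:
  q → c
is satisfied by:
  {c: True, q: False}
  {q: False, c: False}
  {q: True, c: True}


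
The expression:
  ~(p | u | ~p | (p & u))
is never true.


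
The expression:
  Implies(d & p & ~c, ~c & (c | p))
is always true.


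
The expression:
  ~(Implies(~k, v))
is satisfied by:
  {v: False, k: False}


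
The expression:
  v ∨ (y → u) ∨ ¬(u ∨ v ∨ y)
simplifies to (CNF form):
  u ∨ v ∨ ¬y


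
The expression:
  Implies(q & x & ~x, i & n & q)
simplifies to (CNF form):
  True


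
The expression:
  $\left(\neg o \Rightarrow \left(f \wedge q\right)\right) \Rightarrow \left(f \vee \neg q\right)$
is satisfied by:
  {f: True, q: False, o: False}
  {f: False, q: False, o: False}
  {o: True, f: True, q: False}
  {o: True, f: False, q: False}
  {q: True, f: True, o: False}
  {q: True, f: False, o: False}
  {q: True, o: True, f: True}


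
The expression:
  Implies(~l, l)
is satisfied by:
  {l: True}


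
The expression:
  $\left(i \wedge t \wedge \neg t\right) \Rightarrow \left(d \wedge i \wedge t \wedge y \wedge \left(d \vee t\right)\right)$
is always true.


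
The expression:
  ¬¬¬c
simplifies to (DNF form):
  ¬c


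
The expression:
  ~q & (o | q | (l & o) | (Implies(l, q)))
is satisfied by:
  {o: True, q: False, l: False}
  {q: False, l: False, o: False}
  {o: True, l: True, q: False}


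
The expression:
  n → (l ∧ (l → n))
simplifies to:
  l ∨ ¬n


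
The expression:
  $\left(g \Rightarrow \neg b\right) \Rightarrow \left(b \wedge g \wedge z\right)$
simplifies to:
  $b \wedge g$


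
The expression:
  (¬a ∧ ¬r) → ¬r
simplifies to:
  True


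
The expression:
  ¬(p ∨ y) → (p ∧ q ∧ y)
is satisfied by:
  {y: True, p: True}
  {y: True, p: False}
  {p: True, y: False}


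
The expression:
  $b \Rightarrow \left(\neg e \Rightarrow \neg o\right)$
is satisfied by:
  {e: True, o: False, b: False}
  {e: False, o: False, b: False}
  {b: True, e: True, o: False}
  {b: True, e: False, o: False}
  {o: True, e: True, b: False}
  {o: True, e: False, b: False}
  {o: True, b: True, e: True}


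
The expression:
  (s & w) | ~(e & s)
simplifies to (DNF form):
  w | ~e | ~s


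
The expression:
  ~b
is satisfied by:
  {b: False}


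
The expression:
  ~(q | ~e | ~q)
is never true.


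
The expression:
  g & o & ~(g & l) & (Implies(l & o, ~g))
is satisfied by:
  {g: True, o: True, l: False}


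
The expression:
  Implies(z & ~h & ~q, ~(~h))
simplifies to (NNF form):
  h | q | ~z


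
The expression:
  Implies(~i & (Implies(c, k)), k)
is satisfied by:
  {i: True, k: True, c: True}
  {i: True, k: True, c: False}
  {i: True, c: True, k: False}
  {i: True, c: False, k: False}
  {k: True, c: True, i: False}
  {k: True, c: False, i: False}
  {c: True, k: False, i: False}


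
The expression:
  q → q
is always true.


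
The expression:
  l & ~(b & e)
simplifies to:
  l & (~b | ~e)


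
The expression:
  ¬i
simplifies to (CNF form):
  ¬i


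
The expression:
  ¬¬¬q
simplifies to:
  ¬q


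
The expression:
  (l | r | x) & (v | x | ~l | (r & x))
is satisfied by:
  {x: True, r: True, v: True, l: False}
  {x: True, r: True, v: False, l: False}
  {x: True, v: True, r: False, l: False}
  {x: True, v: False, r: False, l: False}
  {x: True, l: True, r: True, v: True}
  {x: True, l: True, r: True, v: False}
  {x: True, l: True, r: False, v: True}
  {x: True, l: True, r: False, v: False}
  {r: True, v: True, x: False, l: False}
  {r: True, x: False, v: False, l: False}
  {l: True, r: True, v: True, x: False}
  {l: True, v: True, x: False, r: False}


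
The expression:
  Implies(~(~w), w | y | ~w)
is always true.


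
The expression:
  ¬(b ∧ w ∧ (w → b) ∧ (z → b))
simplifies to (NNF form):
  ¬b ∨ ¬w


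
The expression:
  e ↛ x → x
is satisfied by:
  {x: True, e: False}
  {e: False, x: False}
  {e: True, x: True}


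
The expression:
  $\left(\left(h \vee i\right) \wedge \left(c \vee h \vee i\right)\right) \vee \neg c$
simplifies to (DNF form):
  $h \vee i \vee \neg c$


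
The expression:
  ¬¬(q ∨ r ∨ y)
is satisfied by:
  {r: True, y: True, q: True}
  {r: True, y: True, q: False}
  {r: True, q: True, y: False}
  {r: True, q: False, y: False}
  {y: True, q: True, r: False}
  {y: True, q: False, r: False}
  {q: True, y: False, r: False}


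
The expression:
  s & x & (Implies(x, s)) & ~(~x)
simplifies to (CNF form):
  s & x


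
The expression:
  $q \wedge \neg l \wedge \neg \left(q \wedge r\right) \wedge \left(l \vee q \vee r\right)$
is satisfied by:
  {q: True, r: False, l: False}


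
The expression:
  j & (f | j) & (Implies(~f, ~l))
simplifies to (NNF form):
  j & (f | ~l)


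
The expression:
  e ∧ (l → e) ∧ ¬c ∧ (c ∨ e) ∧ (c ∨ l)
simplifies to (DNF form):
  e ∧ l ∧ ¬c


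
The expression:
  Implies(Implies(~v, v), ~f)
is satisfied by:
  {v: False, f: False}
  {f: True, v: False}
  {v: True, f: False}


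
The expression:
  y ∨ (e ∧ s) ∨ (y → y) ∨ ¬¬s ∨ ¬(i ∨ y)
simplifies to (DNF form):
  True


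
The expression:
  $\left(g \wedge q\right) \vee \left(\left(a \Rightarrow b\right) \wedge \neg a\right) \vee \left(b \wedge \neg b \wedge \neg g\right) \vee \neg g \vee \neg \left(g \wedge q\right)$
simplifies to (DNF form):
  $\text{True}$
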